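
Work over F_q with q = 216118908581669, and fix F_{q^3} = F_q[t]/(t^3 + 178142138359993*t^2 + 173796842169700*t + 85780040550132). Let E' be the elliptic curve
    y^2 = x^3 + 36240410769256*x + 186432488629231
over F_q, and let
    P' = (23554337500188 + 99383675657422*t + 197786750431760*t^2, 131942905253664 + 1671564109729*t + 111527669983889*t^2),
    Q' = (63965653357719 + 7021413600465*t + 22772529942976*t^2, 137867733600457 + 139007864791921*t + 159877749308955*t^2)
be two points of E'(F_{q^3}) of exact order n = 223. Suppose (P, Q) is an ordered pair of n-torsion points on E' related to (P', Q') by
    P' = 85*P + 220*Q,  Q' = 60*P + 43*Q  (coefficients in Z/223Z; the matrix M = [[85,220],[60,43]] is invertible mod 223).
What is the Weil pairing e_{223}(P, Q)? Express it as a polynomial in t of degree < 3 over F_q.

152194313014987 + 46203284989937*t + 59868611852280*t^2

Since e_{223}(P,P)=e_{223}(Q,Q)=1 and e_{223}(Q,P)=e_{223}(P,Q)^{-1}, expanding e_{223}(85*P + 220*Q,60*P + 43*Q) leaves e(P,Q)^det(M).
Inverting 44 mod 223: 147. Thus e_{223}(P,Q) = e(P',Q')^{147}.
Miller loop for e_{223} over F_{216118908581669^3}: bits of 223 = 11011111; 7 double steps + 6 add steps, l/v at each.
e_{223}(P',Q') = 120193854442647 + 21628342758916*t + 141034744545865*t^2.
Raise to 147: e(P,Q) = 152194313014987 + 46203284989937*t + 59868611852280*t^2 in mu_{223}.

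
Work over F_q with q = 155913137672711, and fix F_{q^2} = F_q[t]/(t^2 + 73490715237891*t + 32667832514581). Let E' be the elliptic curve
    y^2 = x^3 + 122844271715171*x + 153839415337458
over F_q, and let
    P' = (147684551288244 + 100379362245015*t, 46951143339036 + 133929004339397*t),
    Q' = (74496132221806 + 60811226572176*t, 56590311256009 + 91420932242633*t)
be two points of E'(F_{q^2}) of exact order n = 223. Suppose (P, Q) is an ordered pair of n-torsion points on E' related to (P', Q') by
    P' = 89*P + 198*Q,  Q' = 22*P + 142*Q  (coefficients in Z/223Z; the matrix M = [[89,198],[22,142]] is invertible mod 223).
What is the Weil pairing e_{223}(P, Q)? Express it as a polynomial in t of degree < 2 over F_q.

The 223-Weil pairing on E[223] over F_{155913137672711} is alternating-bilinear: e_{223}(P',Q') = e_{223}(P,Q)^det(M).
So e_{223}(P,Q) = e_{223}(P',Q')^{36}, since 31*36 = 1 mod 223.
Miller loop for e_{223} over F_{155913137672711^2}: bits of 223 = 11011111; 7 double steps + 6 add steps, l/v at each.
So e_{223}(P',Q') = 29714844220594 + 56001316660841*t.
Raise to 36: e(P,Q) = 17187409720346 + 125567200901419*t in mu_{223}.

17187409720346 + 125567200901419*t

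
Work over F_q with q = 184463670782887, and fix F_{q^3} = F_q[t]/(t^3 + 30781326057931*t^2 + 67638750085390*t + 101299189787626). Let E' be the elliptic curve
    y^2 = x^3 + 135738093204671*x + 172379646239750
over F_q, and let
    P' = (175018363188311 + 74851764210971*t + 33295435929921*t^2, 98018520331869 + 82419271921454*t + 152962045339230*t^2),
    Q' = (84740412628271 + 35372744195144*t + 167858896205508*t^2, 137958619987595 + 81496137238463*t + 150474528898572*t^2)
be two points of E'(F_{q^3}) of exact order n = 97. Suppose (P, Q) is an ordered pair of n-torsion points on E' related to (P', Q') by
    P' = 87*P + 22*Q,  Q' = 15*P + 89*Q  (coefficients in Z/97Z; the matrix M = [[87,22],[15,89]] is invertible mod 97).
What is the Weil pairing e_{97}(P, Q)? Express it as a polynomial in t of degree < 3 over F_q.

123065495030903 + 78501719758832*t + 90500882260283*t^2

The 97-Weil pairing on E[97] over F_{184463670782887} is alternating-bilinear: e_{97}(P',Q') = e_{97}(P,Q)^det(M).
Hence e(P,Q) = e(P',Q')^{71} where 71 = 41^{-1} mod 97.
7-bit Miller (1100001) on E'/F_{184463670782887} with a'=135738093204671, b'=172379646239750: accumulate tangent/chord ratios at Q'+S and P'+S'.
e_{97}(P',Q') = 61303606201913 + 129669204324239*t + 61082580014175*t^2.
Finally e_{97}(P,Q) = 123065495030903 + 78501719758832*t + 90500882260283*t^2.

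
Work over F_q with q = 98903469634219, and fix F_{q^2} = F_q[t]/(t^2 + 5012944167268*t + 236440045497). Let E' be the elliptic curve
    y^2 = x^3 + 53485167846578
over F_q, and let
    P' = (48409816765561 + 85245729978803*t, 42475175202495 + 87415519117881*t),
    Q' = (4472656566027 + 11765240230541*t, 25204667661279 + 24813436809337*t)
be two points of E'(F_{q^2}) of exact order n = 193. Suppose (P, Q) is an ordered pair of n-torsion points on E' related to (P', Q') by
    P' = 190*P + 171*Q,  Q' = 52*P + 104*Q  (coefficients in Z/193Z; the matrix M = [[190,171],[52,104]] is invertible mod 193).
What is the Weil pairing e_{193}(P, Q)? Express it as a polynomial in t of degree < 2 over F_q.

50279588219983 + 11775021127744*t

The 193-Weil pairing on E[193] over F_{98903469634219} is alternating-bilinear: e_{193}(P',Q') = e_{193}(P,Q)^det(M).
det M = 190*104 - 171*52 = 10868 = 60 (mod 193); 60^{-1} = 74 (mod 193).
Build f_{193,P'} and f_{193,Q'} via the 8-bit ladder of 193=11000001_2; evaluate at shifted divisors; quotient in F_{98903469634219^2}.
f_P(D_Q)/f_Q(D_P) = 7181079326290 + 28113775648575*t.
Thus e_{193}(P,Q) = 50279588219983 + 11775021127744*t.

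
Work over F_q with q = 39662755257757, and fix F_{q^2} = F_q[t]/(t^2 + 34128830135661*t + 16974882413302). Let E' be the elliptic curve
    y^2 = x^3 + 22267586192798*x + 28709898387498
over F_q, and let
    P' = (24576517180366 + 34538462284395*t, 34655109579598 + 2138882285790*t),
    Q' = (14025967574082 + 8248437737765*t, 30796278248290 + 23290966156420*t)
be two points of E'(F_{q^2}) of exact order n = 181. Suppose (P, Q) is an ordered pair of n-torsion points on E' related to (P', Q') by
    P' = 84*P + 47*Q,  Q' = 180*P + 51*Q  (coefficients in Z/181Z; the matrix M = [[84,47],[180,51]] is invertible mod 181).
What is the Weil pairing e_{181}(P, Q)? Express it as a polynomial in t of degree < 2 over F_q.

Under M = [[84,47],[180,51]] in GL_2(Z/181), e_{181}(P',Q') = e_{181}(P,Q)^(84*51-47*180 mod 181).
det(M) mod 181 = 168; its inverse in (Z/181)^* is 167 (check: 168*167 mod 181 = 1).
8-bit Miller (10110101) on E'/F_{39662755257757} with a'=22267586192798, b'=28709898387498: accumulate tangent/chord ratios at Q'+S and P'+S'.
f_P(D_Q)/f_Q(D_P) = 31136726581271 + 38360102622660*t.
Thus e_{181}(P,Q) = 5143817978545 + 6593399595247*t.

5143817978545 + 6593399595247*t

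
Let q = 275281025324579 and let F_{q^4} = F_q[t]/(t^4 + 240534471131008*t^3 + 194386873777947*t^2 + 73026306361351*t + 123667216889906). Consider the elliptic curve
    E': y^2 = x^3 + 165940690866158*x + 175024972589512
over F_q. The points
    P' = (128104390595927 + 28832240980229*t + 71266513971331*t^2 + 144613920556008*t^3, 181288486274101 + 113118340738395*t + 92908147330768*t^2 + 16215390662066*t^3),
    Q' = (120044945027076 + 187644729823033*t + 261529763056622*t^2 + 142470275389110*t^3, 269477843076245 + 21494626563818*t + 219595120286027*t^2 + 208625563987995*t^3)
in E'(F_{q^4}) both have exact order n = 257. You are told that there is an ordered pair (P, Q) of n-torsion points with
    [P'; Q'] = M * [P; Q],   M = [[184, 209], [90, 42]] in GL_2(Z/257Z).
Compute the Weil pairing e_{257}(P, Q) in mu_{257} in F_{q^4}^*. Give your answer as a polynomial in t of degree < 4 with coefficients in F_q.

Under M = [[184,209],[90,42]] in GL_2(Z/257), e_{257}(P',Q') = e_{257}(P,Q)^(184*42-209*90 mod 257).
Hence e(P,Q) = e(P',Q')^{58} where 58 = 226^{-1} mod 257.
Double-and-add over 100000001: 9-1 doublings, 2-1 additions; each step l_{T,T}/v_{2T} or l_{T,P'}/v at Q'+S for random S.
So e_{257}(P',Q') = 160702768252803 + 95622373286941*t + 242030507186004*t^2 + 27118965822736*t^3.
Raise to 58: e(P,Q) = 202917626731862 + 90535469400678*t + 73340396358773*t^2 + 243060150367232*t^3 in mu_{257}.

202917626731862 + 90535469400678*t + 73340396358773*t^2 + 243060150367232*t^3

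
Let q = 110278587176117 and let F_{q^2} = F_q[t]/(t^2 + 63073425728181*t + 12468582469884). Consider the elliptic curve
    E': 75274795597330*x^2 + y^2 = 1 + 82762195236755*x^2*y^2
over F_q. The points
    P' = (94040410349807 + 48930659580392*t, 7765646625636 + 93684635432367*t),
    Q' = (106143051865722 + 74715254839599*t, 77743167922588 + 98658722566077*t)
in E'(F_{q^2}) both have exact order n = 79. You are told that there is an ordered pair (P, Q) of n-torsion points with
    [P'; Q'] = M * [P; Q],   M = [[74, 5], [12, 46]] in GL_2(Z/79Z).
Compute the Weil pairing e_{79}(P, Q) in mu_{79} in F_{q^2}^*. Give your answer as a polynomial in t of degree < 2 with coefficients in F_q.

25455464492636 + 92313504463317*t

Since e_{79}(P,P)=e_{79}(Q,Q)=1 and e_{79}(Q,P)=e_{79}(P,Q)^{-1}, expanding e_{79}(74*P + 5*Q,12*P + 46*Q) leaves e(P,Q)^det(M).
Hence e(P,Q) = e(P',Q')^{76} where 76 = 26^{-1} mod 79.
Edwards a_E,d_E -> Montgomery A=86559778559500,B=88874992107723 -> Weierstrass 96159723410548,83155761506199 via alpha=81478792060406,beta=25697796884173.
Run Miller on y^2=x^3+96159723410548*x+83155761506199 over F_{110278587176117}: ladder 1001111 (7 bits); e = f_P(D_Q)/f_Q(D_P).
The quotient is 98174395628960 + 37020463557121*t.
Raise to 76: e(P,Q) = 25455464492636 + 92313504463317*t in mu_{79}.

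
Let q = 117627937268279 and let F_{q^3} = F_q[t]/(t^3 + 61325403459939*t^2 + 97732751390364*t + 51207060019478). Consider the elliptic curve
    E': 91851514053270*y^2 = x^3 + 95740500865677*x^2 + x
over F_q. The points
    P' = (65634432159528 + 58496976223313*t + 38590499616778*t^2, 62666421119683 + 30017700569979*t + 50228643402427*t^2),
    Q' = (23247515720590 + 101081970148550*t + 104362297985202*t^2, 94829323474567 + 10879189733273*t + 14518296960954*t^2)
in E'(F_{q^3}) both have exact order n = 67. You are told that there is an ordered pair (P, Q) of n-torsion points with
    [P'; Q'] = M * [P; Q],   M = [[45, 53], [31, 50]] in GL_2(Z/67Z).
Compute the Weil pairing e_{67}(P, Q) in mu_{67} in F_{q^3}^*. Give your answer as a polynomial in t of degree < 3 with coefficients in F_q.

Alternating bilinearity on E[67] (values in mu_{67} in F_{117627937268279^3}) gives e(P',Q') = e(P,Q)^det(M).
Inverting 4 mod 67: 17. Thus e_{67}(P,Q) = e(P',Q')^{17}.
(x,y)|->(10103593617287x+113771371062453,10103593617287y) sends E' to y^2=x^3+57762611606998*x+26354245084824.
Build f_{67,P'} and f_{67,Q'} via the 7-bit ladder of 67=1000011_2; evaluate at shifted divisors; quotient in F_{117627937268279^3}.
e_{67}(P',Q') = 62792799494695 + 9603254274764*t + 6094443012042*t^2.
Hence e(P,Q) = 77095518922481 + 115336740353554*t + 31439120497575*t^2 in F_{117627937268279^3}^*.

77095518922481 + 115336740353554*t + 31439120497575*t^2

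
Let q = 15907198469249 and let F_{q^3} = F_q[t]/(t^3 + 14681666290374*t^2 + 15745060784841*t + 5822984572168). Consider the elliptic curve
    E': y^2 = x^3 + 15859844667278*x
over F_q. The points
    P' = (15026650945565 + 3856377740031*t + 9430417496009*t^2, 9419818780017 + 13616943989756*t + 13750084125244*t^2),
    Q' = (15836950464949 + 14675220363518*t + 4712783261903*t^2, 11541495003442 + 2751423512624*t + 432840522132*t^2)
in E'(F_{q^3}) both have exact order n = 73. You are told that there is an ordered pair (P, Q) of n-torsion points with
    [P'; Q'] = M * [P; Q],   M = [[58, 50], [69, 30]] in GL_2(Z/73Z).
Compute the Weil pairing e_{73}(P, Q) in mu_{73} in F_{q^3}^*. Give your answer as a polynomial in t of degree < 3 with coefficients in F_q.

15576135324265 + 801706493185*t + 2043962213928*t^2

e_{73} is bilinear + alternating on E[73], so e_{73}(58*P + 50*Q, 69*P + 30*Q) = e_{73}(P,Q)^(58*30-50*69).
Hence e(P,Q) = e(P',Q')^{40} where 40 = 42^{-1} mod 73.
Miller loop for e_{73} over F_{15907198469249^3}: bits of 73 = 1001001; 6 double steps + 2 add steps, l/v at each.
Result: e(P',Q') = 7991549986886 + 2941056326995*t + 13261997085631*t^2.
Thus e_{73}(P,Q) = 15576135324265 + 801706493185*t + 2043962213928*t^2.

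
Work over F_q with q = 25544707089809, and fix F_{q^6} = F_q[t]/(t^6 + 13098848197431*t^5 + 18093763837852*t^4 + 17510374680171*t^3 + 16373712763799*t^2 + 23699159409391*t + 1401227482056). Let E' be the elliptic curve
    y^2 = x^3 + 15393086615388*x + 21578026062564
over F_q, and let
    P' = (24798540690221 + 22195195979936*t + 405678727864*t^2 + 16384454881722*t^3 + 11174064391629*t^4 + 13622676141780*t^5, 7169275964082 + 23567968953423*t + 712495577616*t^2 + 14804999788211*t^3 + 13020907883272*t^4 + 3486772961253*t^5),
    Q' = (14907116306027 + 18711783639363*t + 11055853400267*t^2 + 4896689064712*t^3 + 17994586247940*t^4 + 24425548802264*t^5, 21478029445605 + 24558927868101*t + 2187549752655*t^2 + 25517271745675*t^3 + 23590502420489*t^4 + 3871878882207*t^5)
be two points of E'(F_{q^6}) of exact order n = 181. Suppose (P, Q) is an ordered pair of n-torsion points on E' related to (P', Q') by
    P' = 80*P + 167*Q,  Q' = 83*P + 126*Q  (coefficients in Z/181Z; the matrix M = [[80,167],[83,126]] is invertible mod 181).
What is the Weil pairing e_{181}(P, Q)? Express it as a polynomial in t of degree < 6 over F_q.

7883895880807 + 9502482674135*t + 20375752846175*t^2 + 14341457836078*t^3 + 4173333261133*t^4 + 24407375715627*t^5

Alternating bilinearity on E[181] (values in mu_{181} in F_{25544707089809^6}) gives e(P',Q') = e(P,Q)^det(M).
Inverting 20 mod 181: 172. Thus e_{181}(P,Q) = e(P',Q')^{172}.
Double-and-add over 10110101: 8-1 doublings, 5-1 additions; each step l_{T,T}/v_{2T} or l_{T,P'}/v at Q'+S for random S.
So e_{181}(P',Q') = 10572267263277 + 12775115221925*t + 15810839754274*t^2 + 5325330619808*t^3 + 20648062397586*t^4 + 21080455960764*t^5.
e_{181}(P,Q) = (10572267263277 + 12775115221925*t + 15810839754274*t^2 + 5325330619808*t^3 + 20648062397586*t^4 + 21080455960764*t^5)^{172} = 7883895880807 + 9502482674135*t + 20375752846175*t^2 + 14341457836078*t^3 + 4173333261133*t^4 + 24407375715627*t^5.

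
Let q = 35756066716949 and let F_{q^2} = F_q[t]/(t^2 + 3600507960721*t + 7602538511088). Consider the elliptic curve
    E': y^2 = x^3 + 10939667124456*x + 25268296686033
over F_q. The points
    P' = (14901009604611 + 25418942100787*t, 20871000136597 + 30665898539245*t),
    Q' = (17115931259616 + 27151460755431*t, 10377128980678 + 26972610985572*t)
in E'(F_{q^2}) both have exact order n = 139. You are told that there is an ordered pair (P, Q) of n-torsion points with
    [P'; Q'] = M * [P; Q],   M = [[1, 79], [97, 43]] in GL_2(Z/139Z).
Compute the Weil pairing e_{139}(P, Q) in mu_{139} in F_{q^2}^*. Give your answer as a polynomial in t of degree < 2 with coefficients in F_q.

28887339323843 + 33915211728220*t

Since e_{139}(P,P)=e_{139}(Q,Q)=1 and e_{139}(Q,P)=e_{139}(P,Q)^{-1}, expanding e_{139}(1*P + 79*Q,97*P + 43*Q) leaves e(P,Q)^det(M).
1*43 - 79*97 = -7620; reduced mod 139: det = 25, inverse 89.
8-bit Miller (10001011) on E'/F_{35756066716949} with a'=10939667124456, b'=25268296686033: accumulate tangent/chord ratios at Q'+S and P'+S'.
e_{139}(P',Q') = 22739256364557 + 4276261610391*t.
Hence e(P,Q) = 28887339323843 + 33915211728220*t in F_{35756066716949^2}^*.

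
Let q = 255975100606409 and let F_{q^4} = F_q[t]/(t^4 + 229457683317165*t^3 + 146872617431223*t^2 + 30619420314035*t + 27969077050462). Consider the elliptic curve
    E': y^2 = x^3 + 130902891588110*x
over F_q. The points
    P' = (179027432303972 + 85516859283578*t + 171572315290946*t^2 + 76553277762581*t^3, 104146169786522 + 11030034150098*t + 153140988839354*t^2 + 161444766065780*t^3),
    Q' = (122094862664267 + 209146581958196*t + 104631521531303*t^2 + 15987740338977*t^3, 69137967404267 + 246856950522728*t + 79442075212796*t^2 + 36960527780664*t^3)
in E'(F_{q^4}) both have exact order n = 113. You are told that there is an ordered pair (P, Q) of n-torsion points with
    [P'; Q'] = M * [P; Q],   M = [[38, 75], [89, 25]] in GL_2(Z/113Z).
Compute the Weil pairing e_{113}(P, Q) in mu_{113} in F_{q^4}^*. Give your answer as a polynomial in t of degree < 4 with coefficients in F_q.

e_{113} is bilinear + alternating on E[113], so e_{113}(38*P + 75*Q, 89*P + 25*Q) = e_{113}(P,Q)^(38*25-75*89).
Inverting 38 mod 113: 3. Thus e_{113}(P,Q) = e(P',Q')^{3}.
Run Miller on y^2=x^3+130902891588110*x over F_{255975100606409}: ladder 1110001 (7 bits); e = f_P(D_Q)/f_Q(D_P).
f_P(D_Q)/f_Q(D_P) = 132914415190380 + 2756345802238*t + 35367233747680*t^2 + 41883263079290*t^3.
Thus e_{113}(P,Q) = 67658148942496 + 231119696702441*t + 117198215590672*t^2 + 236280908885816*t^3.

67658148942496 + 231119696702441*t + 117198215590672*t^2 + 236280908885816*t^3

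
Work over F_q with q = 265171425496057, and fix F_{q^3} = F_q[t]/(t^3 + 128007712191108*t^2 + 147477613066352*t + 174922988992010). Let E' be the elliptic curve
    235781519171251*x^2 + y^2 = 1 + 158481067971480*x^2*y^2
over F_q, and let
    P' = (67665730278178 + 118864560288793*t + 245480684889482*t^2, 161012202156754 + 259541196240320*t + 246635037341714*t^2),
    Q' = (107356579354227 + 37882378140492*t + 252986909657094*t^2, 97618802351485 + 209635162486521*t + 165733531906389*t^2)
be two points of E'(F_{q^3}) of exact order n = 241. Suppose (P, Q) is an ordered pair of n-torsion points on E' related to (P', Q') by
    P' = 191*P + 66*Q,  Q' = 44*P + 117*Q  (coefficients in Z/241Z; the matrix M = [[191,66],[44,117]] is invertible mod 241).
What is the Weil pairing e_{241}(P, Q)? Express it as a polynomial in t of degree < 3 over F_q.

The 241-Weil pairing on E[241] over F_{265171425496057} is alternating-bilinear: e_{241}(P',Q') = e_{241}(P,Q)^det(M).
det(M) mod 241 = 163; its inverse in (Z/241)^* is 207 (check: 163*207 mod 241 = 1).
Edwards a_E,d_E -> Montgomery A=39355821562969,B=134262569224207 -> Weierstrass 200706654032879,43349961908194 via alpha=21515193607779,beta=85617969173957.
n = 241 = (11110001)_2 (8 bits, wt 5); accumulate f_{241,P'}(Q'+S)/f_{241,P'}(S) along the 7-step ladder.
The quotient is 196709424393975 + 118450861940180*t + 252579566759273*t^2.
Thus e_{241}(P,Q) = 189541957220657 + 116745014610687*t + 116712412668162*t^2.

189541957220657 + 116745014610687*t + 116712412668162*t^2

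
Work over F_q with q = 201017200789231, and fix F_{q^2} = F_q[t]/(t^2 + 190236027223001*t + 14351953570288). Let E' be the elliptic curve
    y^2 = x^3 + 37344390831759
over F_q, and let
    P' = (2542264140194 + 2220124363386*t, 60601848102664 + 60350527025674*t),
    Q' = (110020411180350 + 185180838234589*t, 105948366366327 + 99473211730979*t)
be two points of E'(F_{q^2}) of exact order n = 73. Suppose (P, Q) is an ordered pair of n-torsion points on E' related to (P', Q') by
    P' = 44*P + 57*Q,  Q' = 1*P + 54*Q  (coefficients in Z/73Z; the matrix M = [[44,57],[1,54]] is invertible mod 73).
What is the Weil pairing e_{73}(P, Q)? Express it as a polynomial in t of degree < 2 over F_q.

Since e_{73}(P,P)=e_{73}(Q,Q)=1 and e_{73}(Q,P)=e_{73}(P,Q)^{-1}, expanding e_{73}(44*P + 57*Q,1*P + 54*Q) leaves e(P,Q)^det(M).
det(M) mod 73 = 56; its inverse in (Z/73)^* is 30 (check: 56*30 mod 73 = 1).
Build f_{73,P'} and f_{73,Q'} via the 7-bit ladder of 73=1001001_2; evaluate at shifted divisors; quotient in F_{201017200789231^2}.
e_{73}(P',Q') = 53326062650117 + 101189325695716*t.
Finally e_{73}(P,Q) = 172695037475682 + 11615155614596*t.

172695037475682 + 11615155614596*t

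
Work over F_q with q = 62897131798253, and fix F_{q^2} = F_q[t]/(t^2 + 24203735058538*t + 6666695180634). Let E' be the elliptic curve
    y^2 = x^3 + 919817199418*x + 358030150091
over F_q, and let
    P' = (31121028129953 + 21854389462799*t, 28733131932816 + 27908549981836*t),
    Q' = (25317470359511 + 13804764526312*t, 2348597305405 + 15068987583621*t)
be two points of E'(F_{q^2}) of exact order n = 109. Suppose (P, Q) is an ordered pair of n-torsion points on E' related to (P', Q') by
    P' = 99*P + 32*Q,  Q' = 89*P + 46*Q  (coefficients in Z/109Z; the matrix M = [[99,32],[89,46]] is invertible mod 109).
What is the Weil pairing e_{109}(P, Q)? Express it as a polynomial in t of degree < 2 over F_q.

e_{109}(aP+bQ,cP+dQ) = e_{109}(P,Q)^(ad-bc); with (a,b,c,d)=(99,32,89,46) this gives the det-109 law.
Inverting 71 mod 109: 43. Thus e_{109}(P,Q) = e(P',Q')^{43}.
n = 109 = (1101101)_2 (7 bits, wt 5); accumulate f_{109,P'}(Q'+S)/f_{109,P'}(S) along the 6-step ladder.
Result: e(P',Q') = 51217165996468 + 32801103752665*t.
Finally e_{109}(P,Q) = 33362295624358 + 41684728653424*t.

33362295624358 + 41684728653424*t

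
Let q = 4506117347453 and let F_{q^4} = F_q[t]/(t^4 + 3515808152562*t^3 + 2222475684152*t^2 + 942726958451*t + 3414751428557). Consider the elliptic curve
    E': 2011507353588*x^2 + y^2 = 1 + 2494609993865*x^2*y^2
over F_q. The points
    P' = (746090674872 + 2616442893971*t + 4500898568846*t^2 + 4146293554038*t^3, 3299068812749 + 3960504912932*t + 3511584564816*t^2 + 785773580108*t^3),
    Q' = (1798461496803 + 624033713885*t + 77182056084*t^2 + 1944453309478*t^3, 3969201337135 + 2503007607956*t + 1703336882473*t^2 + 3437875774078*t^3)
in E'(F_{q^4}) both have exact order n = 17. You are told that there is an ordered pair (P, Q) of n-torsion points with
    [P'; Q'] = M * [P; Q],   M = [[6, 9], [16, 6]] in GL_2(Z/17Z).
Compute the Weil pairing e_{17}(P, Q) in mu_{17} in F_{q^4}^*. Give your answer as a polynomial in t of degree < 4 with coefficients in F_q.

4489753594353 + 3499874066349*t + 2737757711569*t^2 + 4218686651907*t^3

Under M = [[6,9],[16,6]] in GL_2(Z/17), e_{17}(P',Q') = e_{17}(P,Q)^(6*6-9*16 mod 17).
det M = 6*6 - 9*16 = -108 = 11 (mod 17); 11^{-1} = 14 (mod 17).
Map (x,y)_Ed via u=(1+y)/(1-y), v=(1+y)/((1-y)x) to Montgomery A=0,B=1619051902730; then to (a',b')=(3253971811685,0).
Build f_{17,P'} and f_{17,Q'} via the 5-bit ladder of 17=10001_2; evaluate at shifted divisors; quotient in F_{4506117347453^4}.
So e_{17}(P',Q') = 496157546132 + 2773592526518*t + 3003957593185*t^2 + 4426367645831*t^3.
Raise to 14: e(P,Q) = 4489753594353 + 3499874066349*t + 2737757711569*t^2 + 4218686651907*t^3 in mu_{17}.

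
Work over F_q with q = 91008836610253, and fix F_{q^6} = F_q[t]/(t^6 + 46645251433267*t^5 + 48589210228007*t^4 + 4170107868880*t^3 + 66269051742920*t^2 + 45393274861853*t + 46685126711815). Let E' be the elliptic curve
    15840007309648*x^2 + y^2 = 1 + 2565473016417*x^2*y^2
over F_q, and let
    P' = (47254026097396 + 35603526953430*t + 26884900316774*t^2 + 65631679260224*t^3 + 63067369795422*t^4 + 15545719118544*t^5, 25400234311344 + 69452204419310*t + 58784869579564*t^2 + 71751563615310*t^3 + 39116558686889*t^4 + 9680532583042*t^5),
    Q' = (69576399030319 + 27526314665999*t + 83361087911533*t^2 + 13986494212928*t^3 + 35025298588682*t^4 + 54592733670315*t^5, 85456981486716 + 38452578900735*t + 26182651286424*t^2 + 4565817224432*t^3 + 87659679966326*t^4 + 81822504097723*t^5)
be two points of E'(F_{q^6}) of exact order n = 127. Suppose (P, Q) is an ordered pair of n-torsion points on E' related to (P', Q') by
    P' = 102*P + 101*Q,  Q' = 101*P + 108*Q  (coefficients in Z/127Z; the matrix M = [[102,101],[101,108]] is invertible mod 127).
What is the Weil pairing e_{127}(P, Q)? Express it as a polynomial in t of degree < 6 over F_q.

e_{127} is bilinear + alternating on E[127], so e_{127}(102*P + 101*Q, 101*P + 108*Q) = e_{127}(P,Q)^(102*108-101*101).
Inverting 53 mod 127: 12. Thus e_{127}(P,Q) = e(P',Q')^{12}.
Map (x,y)_Ed via u=(1+y)/(1-y), v=(1+y)/((1-y)x) to Montgomery A=8299895780180,B=87188410816583; then to (a',b')=(56339804690263,54560355360774).
Double-and-add over 1111111: 7-1 doublings, 7-1 additions; each step l_{T,T}/v_{2T} or l_{T,P'}/v at Q'+S for random S.
e_{127}(P',Q') = 9224054984210 + 23228190965151*t + 79254469942343*t^2 + 47692459735099*t^3 + 54298497645619*t^4 + 50385800397654*t^5.
e_{127}(P,Q) = (9224054984210 + 23228190965151*t + 79254469942343*t^2 + 47692459735099*t^3 + 54298497645619*t^4 + 50385800397654*t^5)^{12} = 63373439331611 + 74204150567273*t + 7062897486961*t^2 + 52775707236060*t^3 + 33209838680728*t^4 + 18780077577024*t^5.

63373439331611 + 74204150567273*t + 7062897486961*t^2 + 52775707236060*t^3 + 33209838680728*t^4 + 18780077577024*t^5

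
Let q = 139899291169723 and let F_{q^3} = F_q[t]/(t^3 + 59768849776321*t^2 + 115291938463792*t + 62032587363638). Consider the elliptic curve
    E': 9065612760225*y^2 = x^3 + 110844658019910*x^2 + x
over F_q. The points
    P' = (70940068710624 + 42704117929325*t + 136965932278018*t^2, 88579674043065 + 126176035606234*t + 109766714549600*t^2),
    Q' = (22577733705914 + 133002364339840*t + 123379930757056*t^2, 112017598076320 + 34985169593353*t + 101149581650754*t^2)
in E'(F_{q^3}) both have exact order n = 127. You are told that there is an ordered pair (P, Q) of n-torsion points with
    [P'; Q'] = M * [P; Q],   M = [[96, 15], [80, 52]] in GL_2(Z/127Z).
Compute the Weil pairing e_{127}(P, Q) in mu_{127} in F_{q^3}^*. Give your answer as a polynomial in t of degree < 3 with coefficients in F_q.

e_{127} is bilinear + alternating on E[127], so e_{127}(96*P + 15*Q, 80*P + 52*Q) = e_{127}(P,Q)^(96*52-15*80).
det M = 96*52 - 15*80 = 3792 = 109 (mod 127); 109^{-1} = 7 (mod 127).
Undo Montgomery via alpha=23511142697767, beta=59324437806284: (a',b')=(8895881692890,47008033343934) over F_{139899291169723}.
n = 127 = (1111111)_2 (7 bits, wt 7); accumulate f_{127,P'}(Q'+S)/f_{127,P'}(S) along the 6-step ladder.
So e_{127}(P',Q') = 68208528232740 + 66414743160039*t + 52817304673077*t^2.
e_{127}(P,Q) = (68208528232740 + 66414743160039*t + 52817304673077*t^2)^{7} = 32861371150236 + 125319491109856*t + 4305151355912*t^2.

32861371150236 + 125319491109856*t + 4305151355912*t^2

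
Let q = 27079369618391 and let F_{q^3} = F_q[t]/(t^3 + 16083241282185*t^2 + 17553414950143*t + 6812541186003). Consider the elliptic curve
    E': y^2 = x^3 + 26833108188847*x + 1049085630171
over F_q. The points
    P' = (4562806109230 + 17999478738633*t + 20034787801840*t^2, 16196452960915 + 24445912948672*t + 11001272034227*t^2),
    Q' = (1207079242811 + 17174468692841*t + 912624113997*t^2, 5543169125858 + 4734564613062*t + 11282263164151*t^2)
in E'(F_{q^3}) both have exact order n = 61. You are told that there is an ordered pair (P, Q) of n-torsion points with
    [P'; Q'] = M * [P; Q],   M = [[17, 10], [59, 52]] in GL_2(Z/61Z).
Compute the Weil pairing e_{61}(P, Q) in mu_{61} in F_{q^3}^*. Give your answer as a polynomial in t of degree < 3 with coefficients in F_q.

1484047283055 + 12498492128061*t + 26776410449424*t^2

Alternating bilinearity on E[61] (values in mu_{61} in F_{27079369618391^3}) gives e(P',Q') = e(P,Q)^det(M).
Inverting 50 mod 61: 11. Thus e_{61}(P,Q) = e(P',Q')^{11}.
Double-and-add over 111101: 6-1 doublings, 5-1 additions; each step l_{T,T}/v_{2T} or l_{T,P'}/v at Q'+S for random S.
The quotient is 7491108676423 + 14914371038529*t + 24373788027844*t^2.
Finally e_{61}(P,Q) = 1484047283055 + 12498492128061*t + 26776410449424*t^2.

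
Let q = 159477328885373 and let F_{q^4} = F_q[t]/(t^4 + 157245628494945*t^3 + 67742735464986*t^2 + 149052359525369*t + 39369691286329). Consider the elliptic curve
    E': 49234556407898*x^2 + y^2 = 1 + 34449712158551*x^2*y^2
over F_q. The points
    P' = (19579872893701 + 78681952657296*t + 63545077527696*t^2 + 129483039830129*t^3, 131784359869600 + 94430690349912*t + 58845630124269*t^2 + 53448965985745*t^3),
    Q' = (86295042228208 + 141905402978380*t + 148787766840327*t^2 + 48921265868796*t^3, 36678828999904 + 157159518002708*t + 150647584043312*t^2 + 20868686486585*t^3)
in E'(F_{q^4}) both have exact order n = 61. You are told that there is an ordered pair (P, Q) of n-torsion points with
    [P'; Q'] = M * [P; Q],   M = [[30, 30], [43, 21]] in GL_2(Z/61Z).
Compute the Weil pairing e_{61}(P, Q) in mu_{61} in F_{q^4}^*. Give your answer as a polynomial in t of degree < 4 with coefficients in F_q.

The 61-Weil pairing on E[61] over F_{159477328885373} is alternating-bilinear: e_{61}(P',Q') = e_{61}(P,Q)^det(M).
Inverting 11 mod 61: 50. Thus e_{61}(P,Q) = e(P',Q')^{50}.
Map (x,y)_Ed via u=(1+y)/(1-y), v=(1+y)/((1-y)x) to Montgomery A=119139878073819,B=102101877868243; then to (a',b')=(62441405408730,146449991346765).
Double-and-add over 111101: 6-1 doublings, 5-1 additions; each step l_{T,T}/v_{2T} or l_{T,P'}/v at Q'+S for random S.
e_{61}(P',Q') = 132967167274940 + 83489709161431*t + 54305217616406*t^2 + 87927759069080*t^3.
Finally e_{61}(P,Q) = 23105046625643 + 80302997012724*t + 80537599181201*t^2 + 69811900473049*t^3.

23105046625643 + 80302997012724*t + 80537599181201*t^2 + 69811900473049*t^3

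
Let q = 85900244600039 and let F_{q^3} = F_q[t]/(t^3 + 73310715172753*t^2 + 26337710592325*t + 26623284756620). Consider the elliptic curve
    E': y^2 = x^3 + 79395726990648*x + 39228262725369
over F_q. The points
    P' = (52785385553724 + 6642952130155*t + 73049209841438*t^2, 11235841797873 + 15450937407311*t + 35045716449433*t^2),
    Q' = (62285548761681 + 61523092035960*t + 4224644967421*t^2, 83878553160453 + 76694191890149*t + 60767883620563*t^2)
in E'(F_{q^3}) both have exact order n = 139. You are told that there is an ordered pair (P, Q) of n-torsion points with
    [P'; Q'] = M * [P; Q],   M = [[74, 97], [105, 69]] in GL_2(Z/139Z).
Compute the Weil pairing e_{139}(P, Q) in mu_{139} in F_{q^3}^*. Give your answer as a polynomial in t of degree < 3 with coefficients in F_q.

The 139-Weil pairing on E[139] over F_{85900244600039} is alternating-bilinear: e_{139}(P',Q') = e_{139}(P,Q)^det(M).
Inverting 64 mod 139: 63. Thus e_{139}(P,Q) = e(P',Q')^{63}.
Double-and-add over 10001011: 8-1 doublings, 4-1 additions; each step l_{T,T}/v_{2T} or l_{T,P'}/v at Q'+S for random S.
f_P(D_Q)/f_Q(D_P) = 26088339187876 + 55379115707109*t + 19654788856349*t^2.
Raise to 63: e(P,Q) = 57106021474524 + 83712805895174*t + 29233579846953*t^2 in mu_{139}.

57106021474524 + 83712805895174*t + 29233579846953*t^2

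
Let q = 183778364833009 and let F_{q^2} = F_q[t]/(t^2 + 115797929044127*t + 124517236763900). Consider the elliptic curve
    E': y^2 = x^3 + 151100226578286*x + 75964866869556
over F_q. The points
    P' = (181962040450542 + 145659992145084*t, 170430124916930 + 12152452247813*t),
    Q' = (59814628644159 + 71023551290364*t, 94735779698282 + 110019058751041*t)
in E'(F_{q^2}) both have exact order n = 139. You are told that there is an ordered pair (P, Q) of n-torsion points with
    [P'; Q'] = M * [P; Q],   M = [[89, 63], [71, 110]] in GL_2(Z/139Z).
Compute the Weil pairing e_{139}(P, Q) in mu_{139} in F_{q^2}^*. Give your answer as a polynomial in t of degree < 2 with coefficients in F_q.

Under M = [[89,63],[71,110]] in GL_2(Z/139), e_{139}(P',Q') = e_{139}(P,Q)^(89*110-63*71 mod 139).
det(M) mod 139 = 35; its inverse in (Z/139)^* is 4 (check: 35*4 mod 139 = 1).
n = 139 = (10001011)_2 (8 bits, wt 4); accumulate f_{139,P'}(Q'+S)/f_{139,P'}(S) along the 7-step ladder.
Miller gives e_{139}(P',Q') = 129089008682769 + 135336680411109*t in F_{183778364833009^2}.
(129089008682769 + 135336680411109*t)^{4} mod (183778364833009,f) = 164802240166368 + 175751035959640*t.

164802240166368 + 175751035959640*t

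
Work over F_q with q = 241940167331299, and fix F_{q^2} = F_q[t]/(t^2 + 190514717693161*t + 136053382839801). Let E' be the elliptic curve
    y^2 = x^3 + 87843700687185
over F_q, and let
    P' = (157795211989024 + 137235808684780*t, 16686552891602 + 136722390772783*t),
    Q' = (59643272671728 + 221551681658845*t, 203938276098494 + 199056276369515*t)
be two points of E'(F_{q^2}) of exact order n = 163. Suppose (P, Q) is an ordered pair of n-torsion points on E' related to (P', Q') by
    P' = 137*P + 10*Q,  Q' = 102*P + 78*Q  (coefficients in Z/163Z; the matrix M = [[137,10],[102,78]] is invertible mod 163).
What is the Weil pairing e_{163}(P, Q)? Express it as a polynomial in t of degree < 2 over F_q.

The 163-Weil pairing on E[163] over F_{241940167331299} is alternating-bilinear: e_{163}(P',Q') = e_{163}(P,Q)^det(M).
det M = 137*78 - 10*102 = 9666 = 49 (mod 163); 49^{-1} = 10 (mod 163).
Miller loop for e_{163} over F_{241940167331299^2}: bits of 163 = 10100011; 7 double steps + 3 add steps, l/v at each.
The quotient is 229236668659330 + 155299675978749*t.
Finally e_{163}(P,Q) = 14460869743730 + 105786154424123*t.

14460869743730 + 105786154424123*t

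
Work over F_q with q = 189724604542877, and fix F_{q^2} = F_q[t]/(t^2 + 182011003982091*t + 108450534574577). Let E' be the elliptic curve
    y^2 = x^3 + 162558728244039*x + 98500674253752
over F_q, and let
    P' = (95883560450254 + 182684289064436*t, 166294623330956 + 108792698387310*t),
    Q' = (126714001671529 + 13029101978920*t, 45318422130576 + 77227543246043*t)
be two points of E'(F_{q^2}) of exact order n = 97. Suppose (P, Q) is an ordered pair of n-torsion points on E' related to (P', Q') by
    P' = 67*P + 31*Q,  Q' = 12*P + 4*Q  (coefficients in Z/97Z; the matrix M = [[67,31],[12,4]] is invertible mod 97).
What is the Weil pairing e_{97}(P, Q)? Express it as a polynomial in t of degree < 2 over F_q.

28303674127835 + 34823172770808*t

Under M = [[67,31],[12,4]] in GL_2(Z/97), e_{97}(P',Q') = e_{97}(P,Q)^(67*4-31*12 mod 97).
67*4 - 31*12 = -104; reduced mod 97: det = 90, inverse 83.
n = 97 = (1100001)_2 (7 bits, wt 3); accumulate f_{97,P'}(Q'+S)/f_{97,P'}(S) along the 6-step ladder.
The quotient is 88276025376689 + 176306630264601*t.
Finally e_{97}(P,Q) = 28303674127835 + 34823172770808*t.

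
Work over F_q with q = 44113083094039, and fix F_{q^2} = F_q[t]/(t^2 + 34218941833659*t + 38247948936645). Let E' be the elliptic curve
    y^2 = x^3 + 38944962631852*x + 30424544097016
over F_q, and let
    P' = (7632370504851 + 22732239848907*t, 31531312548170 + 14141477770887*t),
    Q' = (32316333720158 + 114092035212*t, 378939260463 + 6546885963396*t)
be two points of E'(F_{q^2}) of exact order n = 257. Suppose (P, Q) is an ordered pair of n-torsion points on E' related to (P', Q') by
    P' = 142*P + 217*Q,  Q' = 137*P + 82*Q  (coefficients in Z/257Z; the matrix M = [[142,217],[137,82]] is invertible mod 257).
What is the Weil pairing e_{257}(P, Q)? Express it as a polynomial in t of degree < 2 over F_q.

677520203510 + 23762304972151*t

The 257-Weil pairing on E[257] over F_{44113083094039} is alternating-bilinear: e_{257}(P',Q') = e_{257}(P,Q)^det(M).
det M = 142*82 - 217*137 = -18085 = 162 (mod 257); 162^{-1} = 211 (mod 257).
n = 257 = (100000001)_2 (9 bits, wt 2); accumulate f_{257,P'}(Q'+S)/f_{257,P'}(S) along the 8-step ladder.
Result: e(P',Q') = 32311581495632 + 26840777089600*t.
Finally e_{257}(P,Q) = 677520203510 + 23762304972151*t.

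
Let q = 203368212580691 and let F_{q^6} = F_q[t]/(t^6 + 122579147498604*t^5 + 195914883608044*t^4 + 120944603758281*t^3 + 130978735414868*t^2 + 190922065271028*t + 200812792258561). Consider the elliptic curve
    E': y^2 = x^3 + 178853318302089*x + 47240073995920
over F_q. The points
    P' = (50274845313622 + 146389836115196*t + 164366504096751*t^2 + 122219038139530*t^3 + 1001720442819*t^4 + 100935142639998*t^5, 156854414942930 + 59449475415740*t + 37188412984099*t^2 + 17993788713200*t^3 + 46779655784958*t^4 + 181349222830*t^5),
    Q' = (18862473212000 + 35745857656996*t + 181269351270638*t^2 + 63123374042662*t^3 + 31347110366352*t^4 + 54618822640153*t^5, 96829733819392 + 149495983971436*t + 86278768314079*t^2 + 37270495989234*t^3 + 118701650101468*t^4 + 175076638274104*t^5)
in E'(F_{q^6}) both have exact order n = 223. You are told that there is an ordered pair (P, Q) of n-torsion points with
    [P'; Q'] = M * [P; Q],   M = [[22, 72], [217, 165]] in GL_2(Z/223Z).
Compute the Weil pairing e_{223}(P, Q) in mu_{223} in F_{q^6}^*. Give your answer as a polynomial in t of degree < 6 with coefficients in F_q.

e_{223}(aP+bQ,cP+dQ) = e_{223}(P,Q)^(ad-bc); with (a,b,c,d)=(22,72,217,165) this gives the det-223 law.
det(M) mod 223 = 48; its inverse in (Z/223)^* is 79 (check: 48*79 mod 223 = 1).
Double-and-add over 11011111: 8-1 doublings, 7-1 additions; each step l_{T,T}/v_{2T} or l_{T,P'}/v at Q'+S for random S.
f_P(D_Q)/f_Q(D_P) = 74174053423926 + 198137150548165*t + 1232532521690*t^2 + 122979075006395*t^3 + 26709553743366*t^4 + 163789373415718*t^5.
Thus e_{223}(P,Q) = 44254784237397 + 43927707644073*t + 183425530656423*t^2 + 186291867904943*t^3 + 34827823789517*t^4 + 162709884607104*t^5.

44254784237397 + 43927707644073*t + 183425530656423*t^2 + 186291867904943*t^3 + 34827823789517*t^4 + 162709884607104*t^5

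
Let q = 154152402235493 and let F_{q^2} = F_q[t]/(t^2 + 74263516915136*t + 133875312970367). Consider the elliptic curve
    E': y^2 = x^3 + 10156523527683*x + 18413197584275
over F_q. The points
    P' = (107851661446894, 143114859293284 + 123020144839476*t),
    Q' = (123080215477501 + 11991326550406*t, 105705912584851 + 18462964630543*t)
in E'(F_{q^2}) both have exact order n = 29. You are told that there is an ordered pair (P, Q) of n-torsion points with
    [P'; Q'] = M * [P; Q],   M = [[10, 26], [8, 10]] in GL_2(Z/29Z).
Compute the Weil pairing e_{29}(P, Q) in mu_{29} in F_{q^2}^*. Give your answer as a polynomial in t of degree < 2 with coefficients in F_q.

45364621447358 + 24843425039801*t

Since e_{29}(P,P)=e_{29}(Q,Q)=1 and e_{29}(Q,P)=e_{29}(P,Q)^{-1}, expanding e_{29}(10*P + 26*Q,8*P + 10*Q) leaves e(P,Q)^det(M).
Inverting 8 mod 29: 11. Thus e_{29}(P,Q) = e(P',Q')^{11}.
Miller loop for e_{29} over F_{154152402235493^2}: bits of 29 = 11101; 4 double steps + 3 add steps, l/v at each.
e_{29}(P',Q') = 91671885064527 + 132113805281071*t.
Thus e_{29}(P,Q) = 45364621447358 + 24843425039801*t.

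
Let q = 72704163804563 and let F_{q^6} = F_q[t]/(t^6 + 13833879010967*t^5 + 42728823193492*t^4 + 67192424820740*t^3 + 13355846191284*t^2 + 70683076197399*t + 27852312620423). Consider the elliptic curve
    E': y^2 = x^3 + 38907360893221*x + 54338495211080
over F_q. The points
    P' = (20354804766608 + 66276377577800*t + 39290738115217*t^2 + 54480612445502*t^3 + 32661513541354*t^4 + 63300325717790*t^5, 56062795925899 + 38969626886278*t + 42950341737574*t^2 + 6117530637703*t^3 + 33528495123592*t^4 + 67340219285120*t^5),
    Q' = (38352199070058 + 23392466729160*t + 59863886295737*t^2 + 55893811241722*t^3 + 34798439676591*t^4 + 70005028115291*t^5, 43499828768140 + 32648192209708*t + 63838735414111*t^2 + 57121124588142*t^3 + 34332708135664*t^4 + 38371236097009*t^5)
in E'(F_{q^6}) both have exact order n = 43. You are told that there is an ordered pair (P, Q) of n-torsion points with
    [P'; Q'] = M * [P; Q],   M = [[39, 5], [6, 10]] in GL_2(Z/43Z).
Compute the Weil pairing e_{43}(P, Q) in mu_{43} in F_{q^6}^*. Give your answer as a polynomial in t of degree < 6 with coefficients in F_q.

22619145295434 + 16121531155933*t + 55181408117379*t^2 + 61884958764349*t^3 + 47820908244304*t^4 + 47993103695559*t^5

e_{43}(aP+bQ,cP+dQ) = e_{43}(P,Q)^(ad-bc); with (a,b,c,d)=(39,5,6,10) this gives the det-43 law.
det M = 39*10 - 5*6 = 360 = 16 (mod 43); 16^{-1} = 35 (mod 43).
n = 43 = (101011)_2 (6 bits, wt 4); accumulate f_{43,P'}(Q'+S)/f_{43,P'}(S) along the 5-step ladder.
Miller gives e_{43}(P',Q') = 26119999483698 + 67054917165680*t + 72407485479199*t^2 + 60931577490948*t^3 + 53372698571590*t^4 + 32353619466531*t^5 in F_{72704163804563^6}.
Thus e_{43}(P,Q) = 22619145295434 + 16121531155933*t + 55181408117379*t^2 + 61884958764349*t^3 + 47820908244304*t^4 + 47993103695559*t^5.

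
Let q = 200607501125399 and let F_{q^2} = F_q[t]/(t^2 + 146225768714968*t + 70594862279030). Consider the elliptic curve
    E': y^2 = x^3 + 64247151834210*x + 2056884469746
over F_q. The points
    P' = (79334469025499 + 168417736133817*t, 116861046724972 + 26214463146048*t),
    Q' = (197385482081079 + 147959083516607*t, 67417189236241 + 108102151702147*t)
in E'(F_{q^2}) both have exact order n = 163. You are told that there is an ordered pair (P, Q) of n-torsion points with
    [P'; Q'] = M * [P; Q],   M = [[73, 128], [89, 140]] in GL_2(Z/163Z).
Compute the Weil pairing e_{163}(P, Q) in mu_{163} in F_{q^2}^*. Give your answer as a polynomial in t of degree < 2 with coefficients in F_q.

10735852717173 + 196755518625902*t

Under M = [[73,128],[89,140]] in GL_2(Z/163), e_{163}(P',Q') = e_{163}(P,Q)^(73*140-128*89 mod 163).
det(M) mod 163 = 132; its inverse in (Z/163)^* is 21 (check: 132*21 mod 163 = 1).
Build f_{163,P'} and f_{163,Q'} via the 8-bit ladder of 163=10100011_2; evaluate at shifted divisors; quotient in F_{200607501125399^2}.
e_{163}(P',Q') = 171738881367361 + 64125049580049*t.
Finally e_{163}(P,Q) = 10735852717173 + 196755518625902*t.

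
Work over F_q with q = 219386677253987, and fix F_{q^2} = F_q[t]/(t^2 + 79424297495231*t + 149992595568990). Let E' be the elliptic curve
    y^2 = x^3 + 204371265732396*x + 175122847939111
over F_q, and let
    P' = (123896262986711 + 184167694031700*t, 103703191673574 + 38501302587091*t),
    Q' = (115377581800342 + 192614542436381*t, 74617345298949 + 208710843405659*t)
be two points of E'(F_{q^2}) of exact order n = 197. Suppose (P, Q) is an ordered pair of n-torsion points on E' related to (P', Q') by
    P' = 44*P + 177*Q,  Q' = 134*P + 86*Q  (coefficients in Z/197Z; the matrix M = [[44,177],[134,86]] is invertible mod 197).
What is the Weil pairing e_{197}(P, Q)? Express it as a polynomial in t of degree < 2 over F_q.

Since e_{197}(P,P)=e_{197}(Q,Q)=1 and e_{197}(Q,P)=e_{197}(P,Q)^{-1}, expanding e_{197}(44*P + 177*Q,134*P + 86*Q) leaves e(P,Q)^det(M).
Inverting 160 mod 197: 181. Thus e_{197}(P,Q) = e(P',Q')^{181}.
Build f_{197,P'} and f_{197,Q'} via the 8-bit ladder of 197=11000101_2; evaluate at shifted divisors; quotient in F_{219386677253987^2}.
Result: e(P',Q') = 184441348244551 + 195517780295379*t.
Finally e_{197}(P,Q) = 176644463295420 + 79834002605226*t.

176644463295420 + 79834002605226*t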